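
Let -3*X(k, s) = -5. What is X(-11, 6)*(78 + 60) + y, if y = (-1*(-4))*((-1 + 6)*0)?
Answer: 230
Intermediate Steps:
y = 0 (y = 4*(5*0) = 4*0 = 0)
X(k, s) = 5/3 (X(k, s) = -1/3*(-5) = 5/3)
X(-11, 6)*(78 + 60) + y = 5*(78 + 60)/3 + 0 = (5/3)*138 + 0 = 230 + 0 = 230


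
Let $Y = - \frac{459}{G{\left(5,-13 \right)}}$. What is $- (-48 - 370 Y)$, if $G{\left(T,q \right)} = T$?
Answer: $-33918$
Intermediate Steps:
$Y = - \frac{459}{5} \approx -91.8$
$- (-48 - 370 Y) = - (-48 - -33966) = - (-48 + 33966) = \left(-1\right) 33918 = -33918$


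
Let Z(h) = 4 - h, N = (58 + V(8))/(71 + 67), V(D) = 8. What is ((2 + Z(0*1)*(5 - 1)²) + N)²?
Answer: 2337841/529 ≈ 4419.4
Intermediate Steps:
N = 11/23 (N = (58 + 8)/(71 + 67) = 66/138 = 66*(1/138) = 11/23 ≈ 0.47826)
((2 + Z(0*1)*(5 - 1)²) + N)² = ((2 + (4 - 0)*(5 - 1)²) + 11/23)² = ((2 + (4 - 1*0)*4²) + 11/23)² = ((2 + (4 + 0)*16) + 11/23)² = ((2 + 4*16) + 11/23)² = ((2 + 64) + 11/23)² = (66 + 11/23)² = (1529/23)² = 2337841/529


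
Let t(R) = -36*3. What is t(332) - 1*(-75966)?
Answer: 75858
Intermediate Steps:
t(R) = -108
t(332) - 1*(-75966) = -108 - 1*(-75966) = -108 + 75966 = 75858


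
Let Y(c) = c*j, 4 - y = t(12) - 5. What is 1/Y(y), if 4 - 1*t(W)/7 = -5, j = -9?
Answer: 1/486 ≈ 0.0020576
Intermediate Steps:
t(W) = 63 (t(W) = 28 - 7*(-5) = 28 + 35 = 63)
y = -54 (y = 4 - (63 - 5) = 4 - 1*58 = 4 - 58 = -54)
Y(c) = -9*c (Y(c) = c*(-9) = -9*c)
1/Y(y) = 1/(-9*(-54)) = 1/486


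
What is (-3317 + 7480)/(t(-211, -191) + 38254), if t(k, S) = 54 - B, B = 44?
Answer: 4163/38264 ≈ 0.10880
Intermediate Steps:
t(k, S) = 10 (t(k, S) = 54 - 1*44 = 54 - 44 = 10)
(-3317 + 7480)/(t(-211, -191) + 38254) = (-3317 + 7480)/(10 + 38254) = 4163/38264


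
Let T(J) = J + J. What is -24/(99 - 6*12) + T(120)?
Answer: 2152/9 ≈ 239.11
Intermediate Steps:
T(J) = 2*J
-24/(99 - 6*12) + T(120) = -24/(99 - 6*12) + 2*120 = -24/(99 - 72) + 240 = -24/27 + 240 = -24*1/27 + 240 = -8/9 + 240 = 2152/9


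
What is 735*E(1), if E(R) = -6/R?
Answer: -4410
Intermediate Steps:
735*E(1) = 735*(-6/1) = 735*(-6*1) = 735*(-6) = -4410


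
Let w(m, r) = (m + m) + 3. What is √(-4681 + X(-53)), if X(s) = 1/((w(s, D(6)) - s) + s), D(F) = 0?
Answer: 4*I*√3103802/103 ≈ 68.418*I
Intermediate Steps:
w(m, r) = 3 + 2*m (w(m, r) = 2*m + 3 = 3 + 2*m)
X(s) = 1/(3 + 2*s) (X(s) = 1/(((3 + 2*s) - s) + s) = 1/((3 + s) + s) = 1/(3 + 2*s))
√(-4681 + X(-53)) = √(-4681 + 1/(3 + 2*(-53))) = √(-4681 + 1/(3 - 106)) = √(-4681 + 1/(-103)) = √(-4681 - 1/103) = √(-482144/103) = 4*I*√3103802/103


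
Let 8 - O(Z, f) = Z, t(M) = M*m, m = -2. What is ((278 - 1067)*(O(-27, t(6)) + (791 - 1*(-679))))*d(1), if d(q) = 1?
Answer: -1187445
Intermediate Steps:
t(M) = -2*M (t(M) = M*(-2) = -2*M)
O(Z, f) = 8 - Z
((278 - 1067)*(O(-27, t(6)) + (791 - 1*(-679))))*d(1) = ((278 - 1067)*((8 - 1*(-27)) + (791 - 1*(-679))))*1 = -789*((8 + 27) + (791 + 679))*1 = -789*(35 + 1470)*1 = -789*1505*1 = -1187445*1 = -1187445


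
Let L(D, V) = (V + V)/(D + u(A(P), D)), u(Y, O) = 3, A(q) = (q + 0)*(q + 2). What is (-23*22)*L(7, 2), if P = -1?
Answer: -1012/5 ≈ -202.40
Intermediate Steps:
A(q) = q*(2 + q)
L(D, V) = 2*V/(3 + D) (L(D, V) = (V + V)/(D + 3) = (2*V)/(3 + D) = 2*V/(3 + D))
(-23*22)*L(7, 2) = (-23*22)*(2*2/(3 + 7)) = -1012*2/10 = -506*⅖ = -1012/5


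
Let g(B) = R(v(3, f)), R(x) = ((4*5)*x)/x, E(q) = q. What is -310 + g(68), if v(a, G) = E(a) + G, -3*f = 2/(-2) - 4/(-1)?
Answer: -290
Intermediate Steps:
f = -1 (f = -(2/(-2) - 4/(-1))/3 = -(2*(-½) - 4*(-1))/3 = -(-1 + 4)/3 = -⅓*3 = -1)
v(a, G) = G + a (v(a, G) = a + G = G + a)
R(x) = 20 (R(x) = (20*x)/x = 20)
g(B) = 20
-310 + g(68) = -310 + 20 = -290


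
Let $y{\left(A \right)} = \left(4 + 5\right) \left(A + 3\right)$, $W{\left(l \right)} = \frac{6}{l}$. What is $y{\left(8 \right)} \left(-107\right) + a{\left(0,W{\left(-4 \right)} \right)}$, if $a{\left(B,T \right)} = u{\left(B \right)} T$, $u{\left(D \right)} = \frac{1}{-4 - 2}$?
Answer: $- \frac{42371}{4} \approx -10593.0$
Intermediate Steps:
$y{\left(A \right)} = 27 + 9 A$ ($y{\left(A \right)} = 9 \left(3 + A\right) = 27 + 9 A$)
$u{\left(D \right)} = - \frac{1}{6}$ ($u{\left(D \right)} = \frac{1}{-6} = - \frac{1}{6}$)
$a{\left(B,T \right)} = - \frac{T}{6}$
$y{\left(8 \right)} \left(-107\right) + a{\left(0,W{\left(-4 \right)} \right)} = \left(27 + 9 \cdot 8\right) \left(-107\right) - \frac{6 \frac{1}{-4}}{6} = \left(27 + 72\right) \left(-107\right) - \frac{6 \left(- \frac{1}{4}\right)}{6} = 99 \left(-107\right) - - \frac{1}{4} = -10593 + \frac{1}{4} = - \frac{42371}{4}$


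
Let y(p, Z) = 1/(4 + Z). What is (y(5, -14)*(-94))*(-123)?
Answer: -5781/5 ≈ -1156.2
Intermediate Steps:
(y(5, -14)*(-94))*(-123) = (-94/(4 - 14))*(-123) = (-94/(-10))*(-123) = -1/10*(-94)*(-123) = (47/5)*(-123) = -5781/5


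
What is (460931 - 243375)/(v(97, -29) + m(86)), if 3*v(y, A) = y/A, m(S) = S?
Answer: 18927372/7385 ≈ 2562.9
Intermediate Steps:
v(y, A) = y/(3*A) (v(y, A) = (y/A)/3 = y/(3*A))
(460931 - 243375)/(v(97, -29) + m(86)) = (460931 - 243375)/((⅓)*97/(-29) + 86) = 217556/((⅓)*97*(-1/29) + 86) = 217556/(-97/87 + 86) = 217556/(7385/87) = 217556*(87/7385) = 18927372/7385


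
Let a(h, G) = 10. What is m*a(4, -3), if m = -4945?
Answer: -49450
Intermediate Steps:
m*a(4, -3) = -4945*10 = -49450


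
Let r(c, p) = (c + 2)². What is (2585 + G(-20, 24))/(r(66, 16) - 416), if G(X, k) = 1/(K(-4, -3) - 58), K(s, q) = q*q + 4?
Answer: 29081/47340 ≈ 0.61430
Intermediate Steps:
K(s, q) = 4 + q² (K(s, q) = q² + 4 = 4 + q²)
G(X, k) = -1/45 (G(X, k) = 1/((4 + (-3)²) - 58) = 1/((4 + 9) - 58) = 1/(13 - 58) = 1/(-45) = -1/45)
r(c, p) = (2 + c)²
(2585 + G(-20, 24))/(r(66, 16) - 416) = (2585 - 1/45)/((2 + 66)² - 416) = 116324/(45*(68² - 416)) = 116324/(45*(4624 - 416)) = (116324/45)/4208 = (116324/45)*(1/4208) = 29081/47340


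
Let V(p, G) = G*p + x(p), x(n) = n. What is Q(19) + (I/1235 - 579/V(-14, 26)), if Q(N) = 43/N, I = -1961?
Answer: 343439/155610 ≈ 2.2071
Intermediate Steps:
V(p, G) = p + G*p (V(p, G) = G*p + p = p + G*p)
Q(19) + (I/1235 - 579/V(-14, 26)) = 43/19 + (-1961/1235 - 579*(-1/(14*(1 + 26)))) = 43*(1/19) + (-1961*1/1235 - 579/((-14*27))) = 43/19 + (-1961/1235 - 579/(-378)) = 43/19 + (-1961/1235 - 579*(-1/378)) = 43/19 + (-1961/1235 + 193/126) = 43/19 - 8731/155610 = 343439/155610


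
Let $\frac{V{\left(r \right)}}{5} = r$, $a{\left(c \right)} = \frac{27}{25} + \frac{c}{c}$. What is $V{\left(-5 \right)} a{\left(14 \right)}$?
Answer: $-52$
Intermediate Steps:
$a{\left(c \right)} = \frac{52}{25}$ ($a{\left(c \right)} = 27 \cdot \frac{1}{25} + 1 = \frac{27}{25} + 1 = \frac{52}{25}$)
$V{\left(r \right)} = 5 r$
$V{\left(-5 \right)} a{\left(14 \right)} = 5 \left(-5\right) \frac{52}{25} = \left(-25\right) \frac{52}{25} = -52$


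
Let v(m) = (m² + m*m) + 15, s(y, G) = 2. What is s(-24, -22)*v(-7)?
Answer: 226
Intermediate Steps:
v(m) = 15 + 2*m² (v(m) = (m² + m²) + 15 = 2*m² + 15 = 15 + 2*m²)
s(-24, -22)*v(-7) = 2*(15 + 2*(-7)²) = 2*(15 + 2*49) = 2*(15 + 98) = 2*113 = 226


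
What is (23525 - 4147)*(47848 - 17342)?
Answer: 591145268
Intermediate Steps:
(23525 - 4147)*(47848 - 17342) = 19378*30506 = 591145268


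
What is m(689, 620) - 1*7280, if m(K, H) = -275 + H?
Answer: -6935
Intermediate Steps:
m(689, 620) - 1*7280 = (-275 + 620) - 1*7280 = 345 - 7280 = -6935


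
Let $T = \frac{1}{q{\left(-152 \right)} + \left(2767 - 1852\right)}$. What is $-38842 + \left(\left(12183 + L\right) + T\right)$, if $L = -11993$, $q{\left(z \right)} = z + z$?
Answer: $- \frac{23616371}{611} \approx -38652.0$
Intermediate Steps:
$q{\left(z \right)} = 2 z$
$T = \frac{1}{611}$ ($T = \frac{1}{2 \left(-152\right) + \left(2767 - 1852\right)} = \frac{1}{-304 + 915} = \frac{1}{611} \approx 0.0016367$)
$-38842 + \left(\left(12183 + L\right) + T\right) = -38842 + \left(\left(12183 - 11993\right) + \frac{1}{611}\right) = -38842 + \left(190 + \frac{1}{611}\right) = -38842 + \frac{116091}{611} = - \frac{23616371}{611}$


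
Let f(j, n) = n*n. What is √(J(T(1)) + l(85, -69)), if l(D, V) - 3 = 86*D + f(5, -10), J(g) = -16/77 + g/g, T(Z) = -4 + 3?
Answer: √43956374/77 ≈ 86.103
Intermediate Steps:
T(Z) = -1
f(j, n) = n²
J(g) = 61/77 (J(g) = -16*1/77 + 1 = -16/77 + 1 = 61/77)
l(D, V) = 103 + 86*D (l(D, V) = 3 + (86*D + (-10)²) = 3 + (86*D + 100) = 3 + (100 + 86*D) = 103 + 86*D)
√(J(T(1)) + l(85, -69)) = √(61/77 + (103 + 86*85)) = √(61/77 + (103 + 7310)) = √(61/77 + 7413) = √(570862/77) = √43956374/77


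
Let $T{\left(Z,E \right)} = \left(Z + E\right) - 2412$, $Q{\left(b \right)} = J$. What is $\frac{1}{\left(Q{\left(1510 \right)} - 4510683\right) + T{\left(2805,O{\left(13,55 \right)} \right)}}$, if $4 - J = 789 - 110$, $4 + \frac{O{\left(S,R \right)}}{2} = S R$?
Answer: $- \frac{1}{4509543} \approx -2.2175 \cdot 10^{-7}$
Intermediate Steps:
$O{\left(S,R \right)} = -8 + 2 R S$ ($O{\left(S,R \right)} = -8 + 2 S R = -8 + 2 R S$)
$J = -675$ ($J = 4 - \left(789 - 110\right) = 4 - 679 = -675$)
$Q{\left(b \right)} = -675$
$T{\left(Z,E \right)} = -2412 + E + Z$ ($T{\left(Z,E \right)} = \left(E + Z\right) - 2412 = -2412 + E + Z$)
$\frac{1}{\left(Q{\left(1510 \right)} - 4510683\right) + T{\left(2805,O{\left(13,55 \right)} \right)}} = \frac{1}{\left(-675 - 4510683\right) - \left(-385 - 1430\right)} = \frac{1}{-4511358 + \left(-2412 + \left(-8 + 1430\right) + 2805\right)} = \frac{1}{-4511358 + \left(-2412 + 1422 + 2805\right)} = \frac{1}{-4511358 + 1815} = \frac{1}{-4509543} = - \frac{1}{4509543}$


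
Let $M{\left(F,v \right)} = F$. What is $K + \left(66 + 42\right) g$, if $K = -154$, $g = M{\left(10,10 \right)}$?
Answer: $926$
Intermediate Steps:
$g = 10$
$K + \left(66 + 42\right) g = -154 + \left(66 + 42\right) 10 = -154 + 108 \cdot 10 = -154 + 1080 = 926$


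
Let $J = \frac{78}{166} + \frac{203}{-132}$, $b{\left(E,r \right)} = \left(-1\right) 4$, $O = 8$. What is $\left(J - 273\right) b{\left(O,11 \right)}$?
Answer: $\frac{3002689}{2739} \approx 1096.3$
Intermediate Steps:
$b{\left(E,r \right)} = -4$
$J = - \frac{11701}{10956}$ ($J = 78 \cdot \frac{1}{166} + 203 \left(- \frac{1}{132}\right) = \frac{39}{83} - \frac{203}{132} = - \frac{11701}{10956} \approx -1.068$)
$\left(J - 273\right) b{\left(O,11 \right)} = \left(- \frac{11701}{10956} - 273\right) \left(-4\right) = \left(- \frac{3002689}{10956}\right) \left(-4\right) = \frac{3002689}{2739}$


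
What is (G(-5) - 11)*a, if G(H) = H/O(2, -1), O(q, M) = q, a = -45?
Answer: 1215/2 ≈ 607.50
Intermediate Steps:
G(H) = H/2
(G(-5) - 11)*a = ((½)*(-5) - 11)*(-45) = (-5/2 - 11)*(-45) = -27/2*(-45) = 1215/2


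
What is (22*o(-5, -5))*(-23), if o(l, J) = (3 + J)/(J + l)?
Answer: -506/5 ≈ -101.20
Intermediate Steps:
o(l, J) = (3 + J)/(J + l)
(22*o(-5, -5))*(-23) = (22*((3 - 5)/(-5 - 5)))*(-23) = (22*(-2/(-10)))*(-23) = (22*(-⅒*(-2)))*(-23) = (22*(⅕))*(-23) = (22/5)*(-23) = -506/5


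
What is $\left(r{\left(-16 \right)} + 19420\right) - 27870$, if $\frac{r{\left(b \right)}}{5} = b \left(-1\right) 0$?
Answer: $-8450$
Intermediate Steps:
$r{\left(b \right)} = 0$ ($r{\left(b \right)} = 5 b \left(-1\right) 0 = 5 - b 0 = 5 \cdot 0 = 0$)
$\left(r{\left(-16 \right)} + 19420\right) - 27870 = \left(0 + 19420\right) - 27870 = 19420 - 27870 = -8450$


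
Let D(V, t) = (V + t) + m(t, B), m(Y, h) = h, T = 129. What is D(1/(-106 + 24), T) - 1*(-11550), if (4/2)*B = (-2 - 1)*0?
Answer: 957677/82 ≈ 11679.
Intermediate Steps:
B = 0 (B = ((-2 - 1)*0)/2 = (-3*0)/2 = (½)*0 = 0)
D(V, t) = V + t (D(V, t) = (V + t) + 0 = V + t)
D(1/(-106 + 24), T) - 1*(-11550) = (1/(-106 + 24) + 129) - 1*(-11550) = (1/(-82) + 129) + 11550 = (-1/82 + 129) + 11550 = 10577/82 + 11550 = 957677/82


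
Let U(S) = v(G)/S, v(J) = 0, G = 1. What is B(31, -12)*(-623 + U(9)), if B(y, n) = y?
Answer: -19313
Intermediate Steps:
U(S) = 0 (U(S) = 0/S = 0)
B(31, -12)*(-623 + U(9)) = 31*(-623 + 0) = 31*(-623) = -19313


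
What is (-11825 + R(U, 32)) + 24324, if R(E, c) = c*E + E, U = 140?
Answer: 17119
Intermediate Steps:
R(E, c) = E + E*c (R(E, c) = E*c + E = E + E*c)
(-11825 + R(U, 32)) + 24324 = (-11825 + 140*(1 + 32)) + 24324 = (-11825 + 140*33) + 24324 = (-11825 + 4620) + 24324 = -7205 + 24324 = 17119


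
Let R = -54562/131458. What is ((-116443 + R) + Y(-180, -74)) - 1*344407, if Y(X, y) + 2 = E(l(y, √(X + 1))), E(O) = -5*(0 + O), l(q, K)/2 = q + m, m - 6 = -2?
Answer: -30245358089/65729 ≈ -4.6015e+5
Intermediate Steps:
m = 4 (m = 6 - 2 = 4)
l(q, K) = 8 + 2*q (l(q, K) = 2*(q + 4) = 2*(4 + q) = 8 + 2*q)
E(O) = -5*O
Y(X, y) = -42 - 10*y (Y(X, y) = -2 - 5*(8 + 2*y) = -2 + (-40 - 10*y) = -42 - 10*y)
R = -27281/65729 (R = -54562*1/131458 = -27281/65729 ≈ -0.41505)
((-116443 + R) + Y(-180, -74)) - 1*344407 = ((-116443 - 27281/65729) + (-42 - 10*(-74))) - 1*344407 = (-7653709228/65729 + (-42 + 740)) - 344407 = (-7653709228/65729 + 698) - 344407 = -7607830386/65729 - 344407 = -30245358089/65729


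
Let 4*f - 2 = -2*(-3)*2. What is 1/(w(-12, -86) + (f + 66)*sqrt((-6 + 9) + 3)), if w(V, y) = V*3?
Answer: 24/18457 + 139*sqrt(6)/55371 ≈ 0.0074494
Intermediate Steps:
w(V, y) = 3*V
f = 7/2 (f = 1/2 + (-2*(-3)*2)/4 = 1/2 + (6*2)/4 = 1/2 + (1/4)*12 = 1/2 + 3 = 7/2 ≈ 3.5000)
1/(w(-12, -86) + (f + 66)*sqrt((-6 + 9) + 3)) = 1/(3*(-12) + (7/2 + 66)*sqrt((-6 + 9) + 3)) = 1/(-36 + 139*sqrt(3 + 3)/2) = 1/(-36 + 139*sqrt(6)/2)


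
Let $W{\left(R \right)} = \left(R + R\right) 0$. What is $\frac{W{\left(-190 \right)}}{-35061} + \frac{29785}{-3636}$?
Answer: $- \frac{29785}{3636} \approx -8.1917$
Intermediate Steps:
$W{\left(R \right)} = 0$ ($W{\left(R \right)} = 2 R 0 = 0$)
$\frac{W{\left(-190 \right)}}{-35061} + \frac{29785}{-3636} = \frac{0}{-35061} + \frac{29785}{-3636} = 0 \left(- \frac{1}{35061}\right) + 29785 \left(- \frac{1}{3636}\right) = 0 - \frac{29785}{3636} = - \frac{29785}{3636}$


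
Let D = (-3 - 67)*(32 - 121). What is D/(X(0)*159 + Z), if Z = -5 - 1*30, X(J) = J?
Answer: -178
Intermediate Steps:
Z = -35 (Z = -5 - 30 = -35)
D = 6230 (D = -70*(-89) = 6230)
D/(X(0)*159 + Z) = 6230/(0*159 - 35) = 6230/(0 - 35) = 6230/(-35) = 6230*(-1/35) = -178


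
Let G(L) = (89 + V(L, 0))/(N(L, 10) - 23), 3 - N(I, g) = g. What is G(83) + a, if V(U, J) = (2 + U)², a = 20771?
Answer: 102636/5 ≈ 20527.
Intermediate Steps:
N(I, g) = 3 - g
G(L) = -89/30 - (2 + L)²/30 (G(L) = (89 + (2 + L)²)/((3 - 1*10) - 23) = (89 + (2 + L)²)/((3 - 10) - 23) = (89 + (2 + L)²)/(-7 - 23) = (89 + (2 + L)²)/(-30) = (89 + (2 + L)²)*(-1/30) = -89/30 - (2 + L)²/30)
G(83) + a = (-89/30 - (2 + 83)²/30) + 20771 = (-89/30 - 1/30*85²) + 20771 = (-89/30 - 1/30*7225) + 20771 = (-89/30 - 1445/6) + 20771 = -1219/5 + 20771 = 102636/5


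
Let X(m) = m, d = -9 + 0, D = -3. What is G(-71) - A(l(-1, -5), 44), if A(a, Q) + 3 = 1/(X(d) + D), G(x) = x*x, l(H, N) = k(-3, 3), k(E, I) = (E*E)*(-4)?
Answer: 60529/12 ≈ 5044.1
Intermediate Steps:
d = -9
k(E, I) = -4*E² (k(E, I) = E²*(-4) = -4*E²)
l(H, N) = -36 (l(H, N) = -4*(-3)² = -4*9 = -36)
G(x) = x²
A(a, Q) = -37/12 (A(a, Q) = -3 + 1/(-9 - 3) = -3 + 1/(-12) = -3 - 1/12 = -37/12)
G(-71) - A(l(-1, -5), 44) = (-71)² - 1*(-37/12) = 5041 + 37/12 = 60529/12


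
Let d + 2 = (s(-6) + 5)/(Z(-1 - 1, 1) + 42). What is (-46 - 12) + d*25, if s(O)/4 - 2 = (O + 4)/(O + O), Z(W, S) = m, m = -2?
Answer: -2387/24 ≈ -99.458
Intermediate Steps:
Z(W, S) = -2
s(O) = 8 + 2*(4 + O)/O (s(O) = 8 + 4*((O + 4)/(O + O)) = 8 + 4*((4 + O)/((2*O))) = 8 + 4*((4 + O)*(1/(2*O))) = 8 + 4*((4 + O)/(2*O)) = 8 + 2*(4 + O)/O)
d = -199/120 (d = -2 + ((10 + 8/(-6)) + 5)/(-2 + 42) = -2 + ((10 + 8*(-⅙)) + 5)/40 = -2 + ((10 - 4/3) + 5)*(1/40) = -2 + (26/3 + 5)*(1/40) = -2 + (41/3)*(1/40) = -2 + 41/120 = -199/120 ≈ -1.6583)
(-46 - 12) + d*25 = (-46 - 12) - 199/120*25 = -58 - 995/24 = -2387/24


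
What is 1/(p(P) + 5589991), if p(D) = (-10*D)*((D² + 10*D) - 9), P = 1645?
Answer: -1/44778975709 ≈ -2.2332e-11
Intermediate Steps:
p(D) = -10*D*(-9 + D² + 10*D) (p(D) = (-10*D)*(-9 + D² + 10*D) = -10*D*(-9 + D² + 10*D))
1/(p(P) + 5589991) = 1/(10*1645*(9 - 1*1645² - 10*1645) + 5589991) = 1/(10*1645*(9 - 1*2706025 - 16450) + 5589991) = 1/(10*1645*(9 - 2706025 - 16450) + 5589991) = 1/(10*1645*(-2722466) + 5589991) = 1/(-44784565700 + 5589991) = 1/(-44778975709) = -1/44778975709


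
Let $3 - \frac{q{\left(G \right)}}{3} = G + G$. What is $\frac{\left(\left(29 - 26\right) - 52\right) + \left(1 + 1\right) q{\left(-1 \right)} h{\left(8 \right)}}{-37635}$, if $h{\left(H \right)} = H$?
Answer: $- \frac{191}{37635} \approx -0.0050751$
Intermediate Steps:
$q{\left(G \right)} = 9 - 6 G$ ($q{\left(G \right)} = 9 - 3 \left(G + G\right) = 9 - 3 \cdot 2 G = 9 - 6 G$)
$\frac{\left(\left(29 - 26\right) - 52\right) + \left(1 + 1\right) q{\left(-1 \right)} h{\left(8 \right)}}{-37635} = \frac{\left(\left(29 - 26\right) - 52\right) + \left(1 + 1\right) \left(9 - -6\right) 8}{-37635} = \left(\left(3 - 52\right) + 2 \left(9 + 6\right) 8\right) \left(- \frac{1}{37635}\right) = \left(-49 + 2 \cdot 15 \cdot 8\right) \left(- \frac{1}{37635}\right) = \left(-49 + 30 \cdot 8\right) \left(- \frac{1}{37635}\right) = \left(-49 + 240\right) \left(- \frac{1}{37635}\right) = 191 \left(- \frac{1}{37635}\right) = - \frac{191}{37635}$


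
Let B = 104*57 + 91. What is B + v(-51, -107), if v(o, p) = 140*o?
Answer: -1121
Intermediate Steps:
B = 6019 (B = 5928 + 91 = 6019)
B + v(-51, -107) = 6019 + 140*(-51) = 6019 - 7140 = -1121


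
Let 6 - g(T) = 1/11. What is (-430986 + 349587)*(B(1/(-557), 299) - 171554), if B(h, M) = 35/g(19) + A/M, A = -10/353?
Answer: 1473841623254115/105547 ≈ 1.3964e+10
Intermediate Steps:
g(T) = 65/11 (g(T) = 6 - 1/11 = 65/11)
A = -10/353 (A = -10*1/353 = -10/353 ≈ -0.028329)
B(h, M) = 77/13 - 10/(353*M) (B(h, M) = 35/(65/11) - 10/(353*M) = 35*(11/65) - 10/(353*M) = 77/13 - 10/(353*M))
(-430986 + 349587)*(B(1/(-557), 299) - 171554) = (-430986 + 349587)*((1/4589)*(-130 + 27181*299)/299 - 171554) = -81399*((1/4589)*(1/299)*(-130 + 8127119) - 171554) = -81399*((1/4589)*(1/299)*8126989 - 171554) = -81399*(625153/105547 - 171554) = -81399*(-18106384885/105547) = 1473841623254115/105547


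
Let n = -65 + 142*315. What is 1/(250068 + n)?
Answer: 1/294733 ≈ 3.3929e-6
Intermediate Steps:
n = 44665 (n = -65 + 44730 = 44665)
1/(250068 + n) = 1/(250068 + 44665) = 1/294733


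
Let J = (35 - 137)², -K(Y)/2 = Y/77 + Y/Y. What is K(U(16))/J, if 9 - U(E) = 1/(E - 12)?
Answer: -49/228888 ≈ -0.00021408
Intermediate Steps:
U(E) = 9 - 1/(-12 + E) (U(E) = 9 - 1/(E - 12) = 9 - 1/(-12 + E))
K(Y) = -2 - 2*Y/77 (K(Y) = -2*(Y/77 + Y/Y) = -2*(Y*(1/77) + 1) = -2*(Y/77 + 1) = -2*(1 + Y/77) = -2 - 2*Y/77)
J = 10404 (J = (-102)² = 10404)
K(U(16))/J = (-2 - 2*(-109 + 9*16)/(77*(-12 + 16)))/10404 = (-2 - 2*(-109 + 144)/(77*4))*(1/10404) = (-2 - 35/154)*(1/10404) = (-2 - 2/77*35/4)*(1/10404) = (-2 - 5/22)*(1/10404) = -49/22*1/10404 = -49/228888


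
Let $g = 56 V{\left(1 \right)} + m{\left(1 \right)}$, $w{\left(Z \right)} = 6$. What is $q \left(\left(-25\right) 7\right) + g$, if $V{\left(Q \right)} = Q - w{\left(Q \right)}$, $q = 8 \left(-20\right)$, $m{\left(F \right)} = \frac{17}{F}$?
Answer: $27737$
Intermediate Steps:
$q = -160$
$V{\left(Q \right)} = -6 + Q$ ($V{\left(Q \right)} = Q - 6 = -6 + Q$)
$g = -263$ ($g = 56 \left(-6 + 1\right) + \frac{17}{1} = 56 \left(-5\right) + 17 \cdot 1 = -280 + 17 = -263$)
$q \left(\left(-25\right) 7\right) + g = - 160 \left(\left(-25\right) 7\right) - 263 = \left(-160\right) \left(-175\right) - 263 = 28000 - 263 = 27737$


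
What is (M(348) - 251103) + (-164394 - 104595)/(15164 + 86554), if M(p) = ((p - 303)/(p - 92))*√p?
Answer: -8513987981/33906 + 45*√87/128 ≈ -2.5110e+5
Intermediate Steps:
M(p) = √p*(-303 + p)/(-92 + p) (M(p) = ((-303 + p)/(-92 + p))*√p = √p*(-303 + p)/(-92 + p))
(M(348) - 251103) + (-164394 - 104595)/(15164 + 86554) = (√348*(-303 + 348)/(-92 + 348) - 251103) + (-164394 - 104595)/(15164 + 86554) = ((2*√87)*45/256 - 251103) - 268989/101718 = ((2*√87)*(1/256)*45 - 251103) - 268989*1/101718 = (45*√87/128 - 251103) - 89663/33906 = (-251103 + 45*√87/128) - 89663/33906 = -8513987981/33906 + 45*√87/128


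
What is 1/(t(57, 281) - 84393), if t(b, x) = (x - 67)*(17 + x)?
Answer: -1/20621 ≈ -4.8494e-5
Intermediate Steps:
t(b, x) = (-67 + x)*(17 + x)
1/(t(57, 281) - 84393) = 1/((-1139 + 281² - 50*281) - 84393) = 1/((-1139 + 78961 - 14050) - 84393) = 1/(63772 - 84393) = 1/(-20621) = -1/20621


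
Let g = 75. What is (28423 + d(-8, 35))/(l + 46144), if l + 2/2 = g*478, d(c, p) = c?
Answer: 28415/81993 ≈ 0.34655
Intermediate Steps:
l = 35849 (l = -1 + 75*478 = -1 + 35850 = 35849)
(28423 + d(-8, 35))/(l + 46144) = (28423 - 8)/(35849 + 46144) = 28415/81993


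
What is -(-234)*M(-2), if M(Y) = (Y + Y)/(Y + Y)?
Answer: 234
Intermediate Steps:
M(Y) = 1 (M(Y) = (2*Y)/((2*Y)) = (2*Y)*(1/(2*Y)) = 1)
-(-234)*M(-2) = -(-234) = -1*(-234) = 234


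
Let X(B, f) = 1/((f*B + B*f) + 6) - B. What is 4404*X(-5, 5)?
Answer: 241119/11 ≈ 21920.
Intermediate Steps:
X(B, f) = 1/(6 + 2*B*f) - B (X(B, f) = 1/((B*f + B*f) + 6) - B = 1/(2*B*f + 6) - B = 1/(6 + 2*B*f) - B)
4404*X(-5, 5) = 4404*((½ - 3*(-5) - 1*5*(-5)²)/(3 - 5*5)) = 4404*((½ + 15 - 1*5*25)/(3 - 25)) = 4404*((½ + 15 - 125)/(-22)) = 4404*(-1/22*(-219/2)) = 4404*(219/44) = 241119/11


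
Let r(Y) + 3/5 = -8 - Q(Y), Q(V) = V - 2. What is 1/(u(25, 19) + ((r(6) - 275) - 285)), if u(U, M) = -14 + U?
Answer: -5/2808 ≈ -0.0017806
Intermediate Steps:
Q(V) = -2 + V
r(Y) = -33/5 - Y (r(Y) = -⅗ + (-8 - (-2 + Y)) = -⅗ + (-8 + (2 - Y)) = -⅗ + (-6 - Y) = -33/5 - Y)
1/(u(25, 19) + ((r(6) - 275) - 285)) = 1/((-14 + 25) + (((-33/5 - 1*6) - 275) - 285)) = 1/(11 + (((-33/5 - 6) - 275) - 285)) = 1/(11 + ((-63/5 - 275) - 285)) = 1/(11 + (-1438/5 - 285)) = 1/(11 - 2863/5) = 1/(-2808/5) = -5/2808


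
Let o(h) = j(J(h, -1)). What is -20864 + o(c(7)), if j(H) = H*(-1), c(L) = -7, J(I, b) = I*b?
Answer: -20871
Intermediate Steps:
j(H) = -H
o(h) = h (o(h) = -h*(-1) = -(-1)*h = h)
-20864 + o(c(7)) = -20864 - 7 = -20871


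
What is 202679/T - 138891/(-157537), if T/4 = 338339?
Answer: 219898409819/213203644172 ≈ 1.0314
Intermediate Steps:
T = 1353356 (T = 4*338339 = 1353356)
202679/T - 138891/(-157537) = 202679/1353356 - 138891/(-157537) = 202679*(1/1353356) - 138891*(-1/157537) = 202679/1353356 + 138891/157537 = 219898409819/213203644172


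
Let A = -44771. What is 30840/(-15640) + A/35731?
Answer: -45054062/13970821 ≈ -3.2249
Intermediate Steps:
30840/(-15640) + A/35731 = 30840/(-15640) - 44771/35731 = 30840*(-1/15640) - 44771*1/35731 = -771/391 - 44771/35731 = -45054062/13970821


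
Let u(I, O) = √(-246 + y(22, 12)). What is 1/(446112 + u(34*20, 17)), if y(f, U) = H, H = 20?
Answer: 223056/99507958385 - I*√226/199015916770 ≈ 2.2416e-6 - 7.5538e-11*I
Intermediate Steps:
y(f, U) = 20
u(I, O) = I*√226 (u(I, O) = √(-246 + 20) = √(-226) = I*√226)
1/(446112 + u(34*20, 17)) = 1/(446112 + I*√226)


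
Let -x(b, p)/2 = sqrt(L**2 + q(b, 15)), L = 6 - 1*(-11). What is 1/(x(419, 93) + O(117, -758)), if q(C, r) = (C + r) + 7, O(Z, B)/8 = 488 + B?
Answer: -54/116567 + sqrt(730)/2331340 ≈ -0.00045166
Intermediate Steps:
O(Z, B) = 3904 + 8*B (O(Z, B) = 8*(488 + B) = 3904 + 8*B)
q(C, r) = 7 + C + r
L = 17 (L = 6 + 11 = 17)
x(b, p) = -2*sqrt(311 + b) (x(b, p) = -2*sqrt(17**2 + (7 + b + 15)) = -2*sqrt(289 + (22 + b)) = -2*sqrt(311 + b))
1/(x(419, 93) + O(117, -758)) = 1/(-2*sqrt(311 + 419) + (3904 + 8*(-758))) = 1/(-2*sqrt(730) + (3904 - 6064)) = 1/(-2*sqrt(730) - 2160) = 1/(-2160 - 2*sqrt(730))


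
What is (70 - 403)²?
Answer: 110889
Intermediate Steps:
(70 - 403)² = (-333)² = 110889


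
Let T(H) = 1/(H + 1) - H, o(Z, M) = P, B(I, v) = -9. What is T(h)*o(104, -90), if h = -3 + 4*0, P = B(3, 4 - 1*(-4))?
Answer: -45/2 ≈ -22.500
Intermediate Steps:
P = -9
o(Z, M) = -9
h = -3 (h = -3 + 0 = -3)
T(H) = 1/(1 + H) - H
T(h)*o(104, -90) = ((1 - 1*(-3) - 1*(-3)**2)/(1 - 3))*(-9) = ((1 + 3 - 1*9)/(-2))*(-9) = -(1 + 3 - 9)/2*(-9) = -1/2*(-5)*(-9) = (5/2)*(-9) = -45/2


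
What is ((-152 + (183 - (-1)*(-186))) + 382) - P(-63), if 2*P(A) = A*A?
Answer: -3515/2 ≈ -1757.5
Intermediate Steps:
P(A) = A**2/2 (P(A) = (A*A)/2 = A**2/2)
((-152 + (183 - (-1)*(-186))) + 382) - P(-63) = ((-152 + (183 - (-1)*(-186))) + 382) - (-63)**2/2 = ((-152 + (183 - 1*186)) + 382) - 3969/2 = ((-152 + (183 - 186)) + 382) - 1*3969/2 = ((-152 - 3) + 382) - 3969/2 = (-155 + 382) - 3969/2 = 227 - 3969/2 = -3515/2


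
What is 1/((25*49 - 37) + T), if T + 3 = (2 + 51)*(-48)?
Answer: -1/1359 ≈ -0.00073584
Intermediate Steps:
T = -2547 (T = -3 + (2 + 51)*(-48) = -3 + 53*(-48) = -3 - 2544 = -2547)
1/((25*49 - 37) + T) = 1/((25*49 - 37) - 2547) = 1/((1225 - 37) - 2547) = 1/(1188 - 2547) = 1/(-1359) = -1/1359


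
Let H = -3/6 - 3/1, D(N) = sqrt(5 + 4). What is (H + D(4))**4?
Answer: 1/16 ≈ 0.062500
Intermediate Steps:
D(N) = 3 (D(N) = sqrt(9) = 3)
H = -7/2 (H = -3*1/6 - 3*1 = -1/2 - 3 = -7/2 ≈ -3.5000)
(H + D(4))**4 = (-7/2 + 3)**4 = (-1/2)**4 = 1/16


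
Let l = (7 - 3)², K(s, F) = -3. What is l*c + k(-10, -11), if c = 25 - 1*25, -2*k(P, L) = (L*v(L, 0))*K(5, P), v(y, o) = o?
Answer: 0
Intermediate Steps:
k(P, L) = 0 (k(P, L) = -L*0*(-3)/2 = -0*(-3) = -½*0 = 0)
l = 16 (l = 4² = 16)
c = 0 (c = 25 - 25 = 0)
l*c + k(-10, -11) = 16*0 + 0 = 0 + 0 = 0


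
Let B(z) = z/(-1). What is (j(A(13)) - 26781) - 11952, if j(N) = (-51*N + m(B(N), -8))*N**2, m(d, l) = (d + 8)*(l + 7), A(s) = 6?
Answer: -49821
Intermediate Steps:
B(z) = -z (B(z) = z*(-1) = -z)
m(d, l) = (7 + l)*(8 + d) (m(d, l) = (8 + d)*(7 + l) = (7 + l)*(8 + d))
j(N) = N**2*(-8 - 50*N) (j(N) = (-51*N + (56 + 7*(-N) + 8*(-8) - N*(-8)))*N**2 = (-51*N + (56 - 7*N - 64 + 8*N))*N**2 = (-51*N + (-8 + N))*N**2 = (-8 - 50*N)*N**2 = N**2*(-8 - 50*N))
(j(A(13)) - 26781) - 11952 = (6**2*(-8 - 50*6) - 26781) - 11952 = (36*(-8 - 300) - 26781) - 11952 = (36*(-308) - 26781) - 11952 = (-11088 - 26781) - 11952 = -37869 - 11952 = -49821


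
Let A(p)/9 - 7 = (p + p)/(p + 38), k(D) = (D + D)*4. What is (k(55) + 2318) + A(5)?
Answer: 121393/43 ≈ 2823.1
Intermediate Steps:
k(D) = 8*D (k(D) = (2*D)*4 = 8*D)
A(p) = 63 + 18*p/(38 + p) (A(p) = 63 + 9*((p + p)/(p + 38)) = 63 + 9*((2*p)/(38 + p)) = 63 + 9*(2*p/(38 + p)) = 63 + 18*p/(38 + p))
(k(55) + 2318) + A(5) = (8*55 + 2318) + 9*(266 + 9*5)/(38 + 5) = (440 + 2318) + 9*(266 + 45)/43 = 2758 + 9*(1/43)*311 = 2758 + 2799/43 = 121393/43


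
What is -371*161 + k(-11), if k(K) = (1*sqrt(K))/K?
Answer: -59731 - I*sqrt(11)/11 ≈ -59731.0 - 0.30151*I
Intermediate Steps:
k(K) = 1/sqrt(K) (k(K) = sqrt(K)/K = 1/sqrt(K))
-371*161 + k(-11) = -371*161 + 1/sqrt(-11) = -59731 - I*sqrt(11)/11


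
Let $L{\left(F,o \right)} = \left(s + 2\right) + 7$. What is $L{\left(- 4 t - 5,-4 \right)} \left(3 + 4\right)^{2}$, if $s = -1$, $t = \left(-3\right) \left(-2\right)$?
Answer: $392$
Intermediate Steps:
$t = 6$
$L{\left(F,o \right)} = 8$ ($L{\left(F,o \right)} = \left(-1 + 2\right) + 7 = 1 + 7 = 8$)
$L{\left(- 4 t - 5,-4 \right)} \left(3 + 4\right)^{2} = 8 \left(3 + 4\right)^{2} = 8 \cdot 7^{2} = 8 \cdot 49 = 392$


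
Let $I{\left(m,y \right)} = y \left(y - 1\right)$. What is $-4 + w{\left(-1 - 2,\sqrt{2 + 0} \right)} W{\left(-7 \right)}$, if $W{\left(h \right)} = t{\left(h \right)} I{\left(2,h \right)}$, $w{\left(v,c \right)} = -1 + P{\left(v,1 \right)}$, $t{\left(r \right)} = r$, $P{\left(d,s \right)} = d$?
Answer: $1564$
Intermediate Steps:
$I{\left(m,y \right)} = y \left(-1 + y\right)$
$w{\left(v,c \right)} = -1 + v$
$W{\left(h \right)} = h^{2} \left(-1 + h\right)$ ($W{\left(h \right)} = h h \left(-1 + h\right) = h^{2} \left(-1 + h\right)$)
$-4 + w{\left(-1 - 2,\sqrt{2 + 0} \right)} W{\left(-7 \right)} = -4 + \left(-1 - 3\right) \left(-7\right)^{2} \left(-1 - 7\right) = -4 + \left(-1 - 3\right) 49 \left(-8\right) = -4 - -1568 = -4 + 1568 = 1564$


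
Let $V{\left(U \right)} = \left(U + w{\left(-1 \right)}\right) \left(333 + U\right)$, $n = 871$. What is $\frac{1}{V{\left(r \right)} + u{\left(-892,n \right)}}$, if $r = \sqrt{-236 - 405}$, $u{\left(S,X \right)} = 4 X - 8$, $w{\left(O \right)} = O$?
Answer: $\frac{1251}{38456794} - \frac{83 i \sqrt{641}}{19228397} \approx 3.253 \cdot 10^{-5} - 0.00010929 i$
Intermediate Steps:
$u{\left(S,X \right)} = -8 + 4 X$
$r = i \sqrt{641}$ ($r = \sqrt{-641} = i \sqrt{641} \approx 25.318 i$)
$V{\left(U \right)} = \left(-1 + U\right) \left(333 + U\right)$ ($V{\left(U \right)} = \left(U - 1\right) \left(333 + U\right) = \left(-1 + U\right) \left(333 + U\right)$)
$\frac{1}{V{\left(r \right)} + u{\left(-892,n \right)}} = \frac{1}{\left(-333 + \left(i \sqrt{641}\right)^{2} + 332 i \sqrt{641}\right) + \left(-8 + 4 \cdot 871\right)} = \frac{1}{\left(-333 - 641 + 332 i \sqrt{641}\right) + \left(-8 + 3484\right)} = \frac{1}{\left(-974 + 332 i \sqrt{641}\right) + 3476} = \frac{1}{2502 + 332 i \sqrt{641}}$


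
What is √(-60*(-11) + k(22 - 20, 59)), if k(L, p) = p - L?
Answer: √717 ≈ 26.777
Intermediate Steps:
√(-60*(-11) + k(22 - 20, 59)) = √(-60*(-11) + (59 - (22 - 20))) = √(660 + (59 - 1*2)) = √(660 + (59 - 2)) = √(660 + 57) = √717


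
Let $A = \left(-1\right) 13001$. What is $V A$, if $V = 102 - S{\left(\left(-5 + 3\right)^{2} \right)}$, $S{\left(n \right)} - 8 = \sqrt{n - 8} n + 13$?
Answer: $-1053081 + 104008 i \approx -1.0531 \cdot 10^{6} + 1.0401 \cdot 10^{5} i$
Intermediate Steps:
$S{\left(n \right)} = 21 + n \sqrt{-8 + n}$ ($S{\left(n \right)} = 8 + \left(\sqrt{n - 8} n + 13\right) = 8 + \left(\sqrt{-8 + n} n + 13\right) = 8 + \left(n \sqrt{-8 + n} + 13\right) = 8 + \left(13 + n \sqrt{-8 + n}\right) = 21 + n \sqrt{-8 + n}$)
$A = -13001$
$V = 81 - 8 i$ ($V = 102 - \left(21 + \left(-5 + 3\right)^{2} \sqrt{-8 + \left(-5 + 3\right)^{2}}\right) = 102 - \left(21 + \left(-2\right)^{2} \sqrt{-8 + \left(-2\right)^{2}}\right) = 102 - \left(21 + 4 \sqrt{-8 + 4}\right) = 102 - \left(21 + 4 \sqrt{-4}\right) = 102 - \left(21 + 4 \cdot 2 i\right) = 102 - \left(21 + 8 i\right) = 81 - 8 i \approx 81.0 - 8.0 i$)
$V A = \left(81 - 8 i\right) \left(-13001\right) = -1053081 + 104008 i$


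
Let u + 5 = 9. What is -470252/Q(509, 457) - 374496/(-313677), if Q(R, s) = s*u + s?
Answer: -48883837748/238917315 ≈ -204.61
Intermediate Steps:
u = 4 (u = -5 + 9 = 4)
Q(R, s) = 5*s (Q(R, s) = s*4 + s = 4*s + s = 5*s)
-470252/Q(509, 457) - 374496/(-313677) = -470252/(5*457) - 374496/(-313677) = -470252/2285 - 374496*(-1/313677) = -470252*1/2285 + 124832/104559 = -470252/2285 + 124832/104559 = -48883837748/238917315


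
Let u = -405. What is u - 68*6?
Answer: -813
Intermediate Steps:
u - 68*6 = -405 - 68*6 = -405 - 1*408 = -405 - 408 = -813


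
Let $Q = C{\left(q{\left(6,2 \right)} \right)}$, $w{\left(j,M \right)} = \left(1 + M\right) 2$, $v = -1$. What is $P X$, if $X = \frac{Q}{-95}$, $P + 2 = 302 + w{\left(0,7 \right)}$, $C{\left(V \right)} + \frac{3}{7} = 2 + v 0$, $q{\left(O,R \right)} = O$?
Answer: $- \frac{3476}{665} \approx -5.2271$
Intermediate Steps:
$C{\left(V \right)} = \frac{11}{7}$ ($C{\left(V \right)} = - \frac{3}{7} + \left(2 - 0\right) = - \frac{3}{7} + \left(2 + 0\right) = - \frac{3}{7} + 2 = \frac{11}{7}$)
$w{\left(j,M \right)} = 2 + 2 M$
$Q = \frac{11}{7} \approx 1.5714$
$P = 316$ ($P = -2 + \left(302 + \left(2 + 2 \cdot 7\right)\right) = -2 + \left(302 + \left(2 + 14\right)\right) = -2 + \left(302 + 16\right) = -2 + 318 = 316$)
$X = - \frac{11}{665}$ ($X = \frac{11}{7 \left(-95\right)} = \frac{11}{7} \left(- \frac{1}{95}\right) = - \frac{11}{665} \approx -0.016541$)
$P X = 316 \left(- \frac{11}{665}\right) = - \frac{3476}{665}$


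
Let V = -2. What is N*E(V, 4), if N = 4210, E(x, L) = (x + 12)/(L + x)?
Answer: 21050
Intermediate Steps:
E(x, L) = (12 + x)/(L + x)
N*E(V, 4) = 4210*((12 - 2)/(4 - 2)) = 4210*(10/2) = 4210*((½)*10) = 4210*5 = 21050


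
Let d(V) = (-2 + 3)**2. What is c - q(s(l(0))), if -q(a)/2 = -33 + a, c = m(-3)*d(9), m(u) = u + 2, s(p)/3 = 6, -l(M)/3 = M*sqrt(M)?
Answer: -31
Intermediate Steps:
l(M) = -3*M**(3/2) (l(M) = -3*M*sqrt(M) = -3*M**(3/2))
d(V) = 1 (d(V) = 1**2 = 1)
s(p) = 18 (s(p) = 3*6 = 18)
m(u) = 2 + u
c = -1 (c = (2 - 3)*1 = -1*1 = -1)
q(a) = 66 - 2*a (q(a) = -2*(-33 + a) = 66 - 2*a)
c - q(s(l(0))) = -1 - (66 - 2*18) = -1 - (66 - 36) = -1 - 1*30 = -1 - 30 = -31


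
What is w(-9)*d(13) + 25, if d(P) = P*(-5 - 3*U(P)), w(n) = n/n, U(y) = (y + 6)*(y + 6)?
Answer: -14119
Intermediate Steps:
U(y) = (6 + y)² (U(y) = (6 + y)*(6 + y) = (6 + y)²)
w(n) = 1
d(P) = P*(-5 - 3*(6 + P)²)
w(-9)*d(13) + 25 = 1*(-1*13*(5 + 3*(6 + 13)²)) + 25 = 1*(-1*13*(5 + 3*19²)) + 25 = 1*(-1*13*(5 + 3*361)) + 25 = 1*(-1*13*(5 + 1083)) + 25 = 1*(-1*13*1088) + 25 = 1*(-14144) + 25 = -14144 + 25 = -14119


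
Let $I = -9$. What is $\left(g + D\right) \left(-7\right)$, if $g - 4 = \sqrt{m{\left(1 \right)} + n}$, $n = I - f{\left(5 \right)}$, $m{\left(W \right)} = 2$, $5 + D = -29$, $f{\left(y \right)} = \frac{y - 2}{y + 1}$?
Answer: $210 - \frac{7 i \sqrt{30}}{2} \approx 210.0 - 19.17 i$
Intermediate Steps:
$f{\left(y \right)} = \frac{-2 + y}{1 + y}$
$D = -34$ ($D = -5 - 29 = -34$)
$n = - \frac{19}{2}$ ($n = -9 - \frac{-2 + 5}{1 + 5} = -9 - \frac{1}{6} \cdot 3 = -9 - \frac{1}{2} = - \frac{19}{2} \approx -9.5$)
$g = 4 + \frac{i \sqrt{30}}{2}$ ($g = 4 + \sqrt{2 - \frac{19}{2}} = 4 + \sqrt{- \frac{15}{2}} = 4 + \frac{i \sqrt{30}}{2} \approx 4.0 + 2.7386 i$)
$\left(g + D\right) \left(-7\right) = \left(\left(4 + \frac{i \sqrt{30}}{2}\right) - 34\right) \left(-7\right) = \left(-30 + \frac{i \sqrt{30}}{2}\right) \left(-7\right) = 210 - \frac{7 i \sqrt{30}}{2}$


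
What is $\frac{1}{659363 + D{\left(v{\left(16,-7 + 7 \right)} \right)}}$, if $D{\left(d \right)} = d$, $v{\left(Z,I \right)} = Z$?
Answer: $\frac{1}{659379} \approx 1.5166 \cdot 10^{-6}$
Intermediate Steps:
$\frac{1}{659363 + D{\left(v{\left(16,-7 + 7 \right)} \right)}} = \frac{1}{659363 + 16} = \frac{1}{659379}$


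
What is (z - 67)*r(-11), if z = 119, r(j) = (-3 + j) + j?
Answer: -1300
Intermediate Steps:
r(j) = -3 + 2*j
(z - 67)*r(-11) = (119 - 67)*(-3 + 2*(-11)) = 52*(-3 - 22) = 52*(-25) = -1300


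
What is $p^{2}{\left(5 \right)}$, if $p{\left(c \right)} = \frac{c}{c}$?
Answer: $1$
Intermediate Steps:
$p{\left(c \right)} = 1$
$p^{2}{\left(5 \right)} = 1^{2} = 1$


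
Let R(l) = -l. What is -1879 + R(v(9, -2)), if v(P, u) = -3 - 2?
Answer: -1874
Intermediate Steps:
v(P, u) = -5
-1879 + R(v(9, -2)) = -1879 - 1*(-5) = -1879 + 5 = -1874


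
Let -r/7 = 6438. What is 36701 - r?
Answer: 81767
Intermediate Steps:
r = -45066 (r = -7*6438 = -45066)
36701 - r = 36701 - 1*(-45066) = 36701 + 45066 = 81767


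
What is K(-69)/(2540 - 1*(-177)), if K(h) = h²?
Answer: 4761/2717 ≈ 1.7523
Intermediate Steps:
K(-69)/(2540 - 1*(-177)) = (-69)²/(2540 - 1*(-177)) = 4761/(2540 + 177) = 4761/2717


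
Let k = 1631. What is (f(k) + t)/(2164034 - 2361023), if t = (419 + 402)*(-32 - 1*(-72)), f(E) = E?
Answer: -34471/196989 ≈ -0.17499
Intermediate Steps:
t = 32840 (t = 821*(-32 + 72) = 821*40 = 32840)
(f(k) + t)/(2164034 - 2361023) = (1631 + 32840)/(2164034 - 2361023) = 34471/(-196989) = 34471*(-1/196989) = -34471/196989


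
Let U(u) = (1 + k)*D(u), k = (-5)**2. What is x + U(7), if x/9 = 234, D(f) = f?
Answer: 2288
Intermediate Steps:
x = 2106 (x = 9*234 = 2106)
k = 25
U(u) = 26*u (U(u) = (1 + 25)*u = 26*u)
x + U(7) = 2106 + 26*7 = 2106 + 182 = 2288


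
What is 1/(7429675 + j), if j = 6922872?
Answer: 1/14352547 ≈ 6.9674e-8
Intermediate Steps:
1/(7429675 + j) = 1/(7429675 + 6922872) = 1/14352547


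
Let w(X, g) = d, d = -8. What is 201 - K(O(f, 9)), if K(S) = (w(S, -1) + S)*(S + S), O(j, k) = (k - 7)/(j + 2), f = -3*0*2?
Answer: 215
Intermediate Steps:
w(X, g) = -8
f = 0 (f = 0*2 = 0)
O(j, k) = (-7 + k)/(2 + j)
K(S) = 2*S*(-8 + S) (K(S) = (-8 + S)*(S + S) = (-8 + S)*(2*S) = 2*S*(-8 + S))
201 - K(O(f, 9)) = 201 - 2*(-7 + 9)/(2 + 0)*(-8 + (-7 + 9)/(2 + 0)) = 201 - 2*2/2*(-8 + 2/2) = 201 - 2*(1/2)*2*(-8 + (1/2)*2) = 201 - 2*(-8 + 1) = 201 - 2*(-7) = 201 - 1*(-14) = 201 + 14 = 215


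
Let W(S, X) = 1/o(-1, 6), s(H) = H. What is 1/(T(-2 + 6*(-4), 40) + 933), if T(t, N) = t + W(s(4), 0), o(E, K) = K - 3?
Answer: 3/2722 ≈ 0.0011021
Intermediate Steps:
o(E, K) = -3 + K
W(S, X) = 1/3 (W(S, X) = 1/(-3 + 6) = 1/3)
T(t, N) = 1/3 + t (T(t, N) = t + 1/3 = 1/3 + t)
1/(T(-2 + 6*(-4), 40) + 933) = 1/((1/3 + (-2 + 6*(-4))) + 933) = 1/((1/3 + (-2 - 24)) + 933) = 1/((1/3 - 26) + 933) = 1/(-77/3 + 933) = 1/(2722/3) = 3/2722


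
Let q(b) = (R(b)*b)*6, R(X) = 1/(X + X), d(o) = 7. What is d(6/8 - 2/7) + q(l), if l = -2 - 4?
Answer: 10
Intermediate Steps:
l = -6
R(X) = 1/(2*X)
q(b) = 3 (q(b) = ((1/(2*b))*b)*6 = (½)*6 = 3)
d(6/8 - 2/7) + q(l) = 7 + 3 = 10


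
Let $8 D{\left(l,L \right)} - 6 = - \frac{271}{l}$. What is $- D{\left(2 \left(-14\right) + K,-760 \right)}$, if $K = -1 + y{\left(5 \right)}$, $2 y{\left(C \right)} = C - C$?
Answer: $- \frac{445}{232} \approx -1.9181$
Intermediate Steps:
$y{\left(C \right)} = 0$ ($y{\left(C \right)} = \frac{C - C}{2} = \frac{1}{2} \cdot 0 = 0$)
$K = -1$ ($K = -1 + 0 = -1$)
$D{\left(l,L \right)} = \frac{3}{4} - \frac{271}{8 l}$ ($D{\left(l,L \right)} = \frac{3}{4} + \frac{\left(-271\right) \frac{1}{l}}{8} = \frac{3}{4} - \frac{271}{8 l}$)
$- D{\left(2 \left(-14\right) + K,-760 \right)} = - \frac{-271 + 6 \left(2 \left(-14\right) - 1\right)}{8 \left(2 \left(-14\right) - 1\right)} = - \frac{-271 + 6 \left(-28 - 1\right)}{8 \left(-28 - 1\right)} = - \frac{-271 + 6 \left(-29\right)}{8 \left(-29\right)} = - \frac{\left(-1\right) \left(-271 - 174\right)}{8 \cdot 29} = - \frac{\left(-1\right) \left(-445\right)}{8 \cdot 29} = \left(-1\right) \frac{445}{232} = - \frac{445}{232}$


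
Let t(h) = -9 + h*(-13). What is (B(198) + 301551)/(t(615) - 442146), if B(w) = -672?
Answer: -100293/150050 ≈ -0.66840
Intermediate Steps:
t(h) = -9 - 13*h
(B(198) + 301551)/(t(615) - 442146) = (-672 + 301551)/((-9 - 13*615) - 442146) = 300879/((-9 - 7995) - 442146) = 300879/(-8004 - 442146) = 300879/(-450150) = 300879*(-1/450150) = -100293/150050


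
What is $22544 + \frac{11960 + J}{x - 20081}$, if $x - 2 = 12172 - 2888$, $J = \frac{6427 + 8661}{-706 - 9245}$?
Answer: $\frac{2421581039608}{107421045} \approx 22543.0$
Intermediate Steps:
$J = - \frac{15088}{9951}$ ($J = \frac{15088}{-9951} = 15088 \left(- \frac{1}{9951}\right) = - \frac{15088}{9951} \approx -1.5162$)
$x = 9286$ ($x = 2 + \left(12172 - 2888\right) = 2 + 9284 = 9286$)
$22544 + \frac{11960 + J}{x - 20081} = 22544 + \frac{11960 - \frac{15088}{9951}}{9286 - 20081} = 22544 + \frac{118998872}{9951 \left(-10795\right)} = 22544 + \frac{118998872}{9951} \left(- \frac{1}{10795}\right) = 22544 - \frac{118998872}{107421045} = \frac{2421581039608}{107421045}$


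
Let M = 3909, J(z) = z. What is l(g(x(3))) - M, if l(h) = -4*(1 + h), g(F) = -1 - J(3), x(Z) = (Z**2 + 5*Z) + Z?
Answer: -3897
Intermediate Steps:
x(Z) = Z**2 + 6*Z
g(F) = -4 (g(F) = -1 - 1*3 = -1 - 3 = -4)
l(h) = -4 - 4*h
l(g(x(3))) - M = (-4 - 4*(-4)) - 1*3909 = (-4 + 16) - 3909 = 12 - 3909 = -3897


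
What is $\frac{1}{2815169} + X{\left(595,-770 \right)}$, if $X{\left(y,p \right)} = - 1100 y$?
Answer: $- \frac{1842528110499}{2815169} \approx -6.545 \cdot 10^{5}$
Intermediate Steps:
$\frac{1}{2815169} + X{\left(595,-770 \right)} = \frac{1}{2815169} - 654500 = - \frac{1842528110499}{2815169}$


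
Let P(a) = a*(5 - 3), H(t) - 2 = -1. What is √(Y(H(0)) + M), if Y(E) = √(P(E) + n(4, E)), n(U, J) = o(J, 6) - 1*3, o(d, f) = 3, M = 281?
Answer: √(281 + √2) ≈ 16.805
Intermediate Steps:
H(t) = 1 (H(t) = 2 - 1 = 1)
P(a) = 2*a (P(a) = a*2 = 2*a)
n(U, J) = 0 (n(U, J) = 3 - 1*3 = 3 - 3 = 0)
Y(E) = √2*√E (Y(E) = √(2*E + 0) = √(2*E) = √2*√E)
√(Y(H(0)) + M) = √(√2*√1 + 281) = √(√2*1 + 281) = √(√2 + 281) = √(281 + √2)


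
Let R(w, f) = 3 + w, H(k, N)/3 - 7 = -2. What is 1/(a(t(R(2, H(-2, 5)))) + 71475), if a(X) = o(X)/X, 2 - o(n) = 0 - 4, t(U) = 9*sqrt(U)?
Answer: 3216375/229890403121 - 6*sqrt(5)/229890403121 ≈ 1.3991e-5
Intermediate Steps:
H(k, N) = 15 (H(k, N) = 21 + 3*(-2) = 21 - 6 = 15)
o(n) = 6 (o(n) = 2 - (0 - 4) = 2 - 1*(-4) = 2 + 4 = 6)
a(X) = 6/X
1/(a(t(R(2, H(-2, 5)))) + 71475) = 1/(6/((9*sqrt(3 + 2))) + 71475) = 1/(6/((9*sqrt(5))) + 71475) = 1/(6*(sqrt(5)/45) + 71475) = 1/(2*sqrt(5)/15 + 71475) = 1/(71475 + 2*sqrt(5)/15)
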